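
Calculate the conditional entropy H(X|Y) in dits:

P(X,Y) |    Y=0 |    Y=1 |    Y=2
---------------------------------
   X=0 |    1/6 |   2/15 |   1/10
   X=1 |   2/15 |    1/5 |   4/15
0.2802 dits

Using the chain rule: H(X|Y) = H(X,Y) - H(Y)

First, compute H(X,Y) = 0.7559 dits

Marginal P(Y) = (3/10, 1/3, 11/30)
H(Y) = 0.4757 dits

H(X|Y) = H(X,Y) - H(Y) = 0.7559 - 0.4757 = 0.2802 dits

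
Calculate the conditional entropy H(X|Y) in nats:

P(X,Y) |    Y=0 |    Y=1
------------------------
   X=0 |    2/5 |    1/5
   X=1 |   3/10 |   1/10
0.6690 nats

Using the chain rule: H(X|Y) = H(X,Y) - H(Y)

First, compute H(X,Y) = 1.2799 nats

Marginal P(Y) = (7/10, 3/10)
H(Y) = 0.6109 nats

H(X|Y) = H(X,Y) - H(Y) = 1.2799 - 0.6109 = 0.6690 nats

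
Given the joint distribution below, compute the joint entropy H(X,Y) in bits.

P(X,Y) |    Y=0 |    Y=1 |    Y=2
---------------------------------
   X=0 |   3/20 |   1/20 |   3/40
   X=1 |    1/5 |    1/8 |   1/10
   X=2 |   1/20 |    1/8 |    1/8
3.0446 bits

Joint entropy is H(X,Y) = -Σ_{x,y} p(x,y) log p(x,y).

Summing over all non-zero entries:
H(X,Y) = -[3/20·log_2(3/20) + 1/20·log_2(1/20) + 3/40·log_2(3/40) + 1/5·log_2(1/5) + 1/8·log_2(1/8) + 1/10·log_2(1/10) + 1/20·log_2(1/20) + 1/8·log_2(1/8) + 1/8·log_2(1/8)]
H(X,Y) = 3.0446 bits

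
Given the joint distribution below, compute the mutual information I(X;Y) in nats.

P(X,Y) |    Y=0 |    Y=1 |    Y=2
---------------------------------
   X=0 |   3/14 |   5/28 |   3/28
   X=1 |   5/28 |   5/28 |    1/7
0.0042 nats

Mutual information: I(X;Y) = H(X) + H(Y) - H(X,Y)

Marginals:
P(X) = (1/2, 1/2), H(X) = 0.6931 nats
P(Y) = (11/28, 5/14, 1/4), H(Y) = 1.0813 nats

Joint entropy: H(X,Y) = 1.7703 nats

I(X;Y) = 0.6931 + 1.0813 - 1.7703 = 0.0042 nats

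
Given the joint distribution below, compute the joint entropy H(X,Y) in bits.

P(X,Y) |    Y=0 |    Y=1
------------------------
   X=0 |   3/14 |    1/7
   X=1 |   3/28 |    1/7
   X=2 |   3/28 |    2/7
2.4852 bits

Joint entropy is H(X,Y) = -Σ_{x,y} p(x,y) log p(x,y).

Summing over all non-zero entries:
H(X,Y) = -[3/14·log_2(3/14) + 1/7·log_2(1/7) + 3/28·log_2(3/28) + 1/7·log_2(1/7) + 3/28·log_2(3/28) + 2/7·log_2(2/7)]
H(X,Y) = 2.4852 bits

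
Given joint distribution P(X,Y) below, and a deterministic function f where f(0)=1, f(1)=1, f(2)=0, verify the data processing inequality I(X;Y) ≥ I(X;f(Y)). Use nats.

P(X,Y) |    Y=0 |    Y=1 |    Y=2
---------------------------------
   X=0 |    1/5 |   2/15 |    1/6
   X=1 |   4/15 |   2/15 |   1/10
I(X;Y) = 0.0132, I(X;f(Y)) = 0.0115, inequality holds: 0.0132 ≥ 0.0115

Data Processing Inequality: For any Markov chain X → Y → Z, we have I(X;Y) ≥ I(X;Z).

Here Z = f(Y) is a deterministic function of Y, forming X → Y → Z.

Original I(X;Y) = 0.0132 nats

After applying f:
P(X,Z) where Z=f(Y):
- P(X,Z=0) = P(X,Y=2)
- P(X,Z=1) = P(X,Y=0) + P(X,Y=1)

I(X;Z) = I(X;f(Y)) = 0.0115 nats

Verification: 0.0132 ≥ 0.0115 ✓

Information cannot be created by processing; the function f can only lose information about X.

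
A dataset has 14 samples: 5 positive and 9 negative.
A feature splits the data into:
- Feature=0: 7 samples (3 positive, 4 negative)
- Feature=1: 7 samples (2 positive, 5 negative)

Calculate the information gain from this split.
0.0161 bits

Information Gain = H(Y) - H(Y|Feature)

Before split:
P(positive) = 5/14 = 0.3571
H(Y) = 0.9403 bits

After split:
Feature=0: H = 0.9852 bits (weight = 7/14)
Feature=1: H = 0.8631 bits (weight = 7/14)
H(Y|Feature) = (7/14)×0.9852 + (7/14)×0.8631 = 0.9242 bits

Information Gain = 0.9403 - 0.9242 = 0.0161 bits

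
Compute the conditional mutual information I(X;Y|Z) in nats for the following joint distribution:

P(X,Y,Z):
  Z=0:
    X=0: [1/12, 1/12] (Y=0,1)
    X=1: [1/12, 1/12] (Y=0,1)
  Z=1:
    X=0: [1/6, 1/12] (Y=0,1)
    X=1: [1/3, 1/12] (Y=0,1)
0.0073 nats

Conditional mutual information: I(X;Y|Z) = H(X|Z) + H(Y|Z) - H(X,Y|Z)

H(Z) = 0.6365
H(X,Z) = 1.3086 → H(X|Z) = 0.6721
H(Y,Z) = 1.2425 → H(Y|Z) = 0.6059
H(X,Y,Z) = 1.9073 → H(X,Y|Z) = 1.2708

I(X;Y|Z) = 0.6721 + 0.6059 - 1.2708 = 0.0073 nats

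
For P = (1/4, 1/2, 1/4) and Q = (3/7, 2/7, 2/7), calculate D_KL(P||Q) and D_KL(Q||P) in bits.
D_KL(P||Q) = 0.1611, D_KL(Q||P) = 0.1576

KL divergence is not symmetric: D_KL(P||Q) ≠ D_KL(Q||P) in general.

D_KL(P||Q) = 0.1611 bits
D_KL(Q||P) = 0.1576 bits

No, they are not equal!

This asymmetry is why KL divergence is not a true distance metric.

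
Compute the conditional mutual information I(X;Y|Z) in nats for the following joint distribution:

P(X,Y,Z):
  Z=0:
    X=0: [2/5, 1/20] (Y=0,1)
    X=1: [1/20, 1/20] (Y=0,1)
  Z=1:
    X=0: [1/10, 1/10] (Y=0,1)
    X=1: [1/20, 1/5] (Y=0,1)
0.0572 nats

Conditional mutual information: I(X;Y|Z) = H(X|Z) + H(Y|Z) - H(X,Y|Z)

H(Z) = 0.6881
H(X,Z) = 1.2580 → H(X|Z) = 0.5699
H(Y,Z) = 1.2353 → H(Y|Z) = 0.5472
H(X,Y,Z) = 1.7481 → H(X,Y|Z) = 1.0599

I(X;Y|Z) = 0.5699 + 0.5472 - 1.0599 = 0.0572 nats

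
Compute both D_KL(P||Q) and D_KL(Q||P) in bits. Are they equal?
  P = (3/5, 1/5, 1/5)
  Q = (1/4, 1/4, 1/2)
D_KL(P||Q) = 0.4290, D_KL(Q||P) = 0.4257

KL divergence is not symmetric: D_KL(P||Q) ≠ D_KL(Q||P) in general.

D_KL(P||Q) = 0.4290 bits
D_KL(Q||P) = 0.4257 bits

No, they are not equal!

This asymmetry is why KL divergence is not a true distance metric.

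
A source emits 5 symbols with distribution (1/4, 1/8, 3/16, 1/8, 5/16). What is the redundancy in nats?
0.0656 nats

Redundancy measures how far a source is from maximum entropy:
R = H_max - H(X)

Maximum entropy for 5 symbols: H_max = log_e(5) = 1.6094 nats
Actual entropy: H(X) = 1.5438 nats
Redundancy: R = 1.6094 - 1.5438 = 0.0656 nats

This redundancy represents potential for compression: the source could be compressed by 0.0656 nats per symbol.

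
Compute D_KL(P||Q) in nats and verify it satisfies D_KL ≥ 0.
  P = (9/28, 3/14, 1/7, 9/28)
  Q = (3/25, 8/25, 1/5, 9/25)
0.1463 nats

KL divergence satisfies the Gibbs inequality: D_KL(P||Q) ≥ 0 for all distributions P, Q.

D_KL(P||Q) = Σ p(x) log(p(x)/q(x))
Term by term:
  x=0: 9/28 × log_e[(9/28)/(3/25)] = 0.3167
  x=1: 3/14 × log_e[(3/14)/(8/25)] = -0.0859
  x=2: 1/7 × log_e[(1/7)/(1/5)] = -0.0481
  x=3: 9/28 × log_e[(9/28)/(9/25)] = -0.0364
D_KL(P||Q) = 0.1463 nats

D_KL(P||Q) = 0.1463 ≥ 0 ✓

This non-negativity is a fundamental property: relative entropy cannot be negative because it measures how different Q is from P.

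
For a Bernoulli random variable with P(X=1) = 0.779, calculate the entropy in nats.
0.5282 nats

The binary entropy function is:
H(p) = -p log(p) - (1-p) log(1-p)

H(0.779) = -0.779 × log_e(0.779) - 0.221 × log_e(0.221)
H(0.779) = 0.5282 nats

Note: Binary entropy is maximized at p=0.5 (H=1 bit) and minimized at p=0 or p=1 (H=0).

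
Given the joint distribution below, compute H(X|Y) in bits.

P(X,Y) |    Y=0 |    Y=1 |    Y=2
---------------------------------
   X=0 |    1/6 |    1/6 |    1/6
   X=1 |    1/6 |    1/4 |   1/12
0.9675 bits

Using the chain rule: H(X|Y) = H(X,Y) - H(Y)

First, compute H(X,Y) = 2.5221 bits

Marginal P(Y) = (1/3, 5/12, 1/4)
H(Y) = 1.5546 bits

H(X|Y) = H(X,Y) - H(Y) = 2.5221 - 1.5546 = 0.9675 bits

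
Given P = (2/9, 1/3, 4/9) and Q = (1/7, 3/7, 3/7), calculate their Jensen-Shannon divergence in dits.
0.0032 dits

Jensen-Shannon divergence is:
JSD(P||Q) = 0.5 × D_KL(P||M) + 0.5 × D_KL(Q||M)
where M = 0.5 × (P + Q) is the mixture distribution.

M = 0.5 × (2/9, 1/3, 4/9) + 0.5 × (1/7, 3/7, 3/7) = (0.18254, 8/21, 0.436508)

D_KL(P||M) = 0.0031 dits
D_KL(Q||M) = 0.0033 dits

JSD(P||Q) = 0.5 × 0.0031 + 0.5 × 0.0033 = 0.0032 dits

Unlike KL divergence, JSD is symmetric and bounded: 0 ≤ JSD ≤ log(2).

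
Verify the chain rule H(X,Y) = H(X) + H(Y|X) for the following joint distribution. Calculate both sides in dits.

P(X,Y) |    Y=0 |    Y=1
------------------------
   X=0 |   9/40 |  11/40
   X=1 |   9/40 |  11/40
H(X,Y) = 0.5999, H(X) = 0.3010, H(Y|X) = 0.2989 (all in dits)

Chain rule: H(X,Y) = H(X) + H(Y|X)

Left side — joint entropy directly:
H(X,Y) = -Σ p(x,y) log p(x,y) = 0.5999 dits

Right side — compute H(Y|X) from the conditional distributions:
P(X) = (1/2, 1/2), so H(X) = 0.3010 dits
H(Y|X) = Σ_x P(X=x) · H(Y|X=x):
  P(Y|X=0) = (9/20, 11/20), H(Y|X=0) = 0.2989, weight P(X=0) = 1/2
  P(Y|X=1) = (9/20, 11/20), H(Y|X=1) = 0.2989, weight P(X=1) = 1/2
H(Y|X) = 0.2989 dits

H(X) + H(Y|X) = 0.3010 + 0.2989 = 0.5999 dits

Both sides equal 0.5999 dits. ✓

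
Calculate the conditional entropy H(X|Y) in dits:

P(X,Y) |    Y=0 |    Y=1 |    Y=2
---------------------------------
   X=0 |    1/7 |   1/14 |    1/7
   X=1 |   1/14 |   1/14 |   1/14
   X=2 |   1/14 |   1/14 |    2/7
0.4388 dits

Using the chain rule: H(X|Y) = H(X,Y) - H(Y)

First, compute H(X,Y) = 0.8881 dits

Marginal P(Y) = (2/7, 3/14, 1/2)
H(Y) = 0.4493 dits

H(X|Y) = H(X,Y) - H(Y) = 0.8881 - 0.4493 = 0.4388 dits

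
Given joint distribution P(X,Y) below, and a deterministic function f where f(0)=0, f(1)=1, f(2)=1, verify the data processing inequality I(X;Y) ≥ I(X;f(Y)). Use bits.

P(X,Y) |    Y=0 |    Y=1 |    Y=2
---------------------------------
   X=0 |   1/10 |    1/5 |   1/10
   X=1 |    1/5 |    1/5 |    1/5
I(X;Y) = 0.0200, I(X;f(Y)) = 0.0058, inequality holds: 0.0200 ≥ 0.0058

Data Processing Inequality: For any Markov chain X → Y → Z, we have I(X;Y) ≥ I(X;Z).

Here Z = f(Y) is a deterministic function of Y, forming X → Y → Z.

Original I(X;Y) = 0.0200 bits

After applying f:
P(X,Z) where Z=f(Y):
- P(X,Z=0) = P(X,Y=0)
- P(X,Z=1) = P(X,Y=1) + P(X,Y=2)

I(X;Z) = I(X;f(Y)) = 0.0058 bits

Verification: 0.0200 ≥ 0.0058 ✓

Information cannot be created by processing; the function f can only lose information about X.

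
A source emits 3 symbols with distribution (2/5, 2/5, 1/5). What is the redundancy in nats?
0.0437 nats

Redundancy measures how far a source is from maximum entropy:
R = H_max - H(X)

Maximum entropy for 3 symbols: H_max = log_e(3) = 1.0986 nats
Actual entropy: H(X) = 1.0549 nats
Redundancy: R = 1.0986 - 1.0549 = 0.0437 nats

This redundancy represents potential for compression: the source could be compressed by 0.0437 nats per symbol.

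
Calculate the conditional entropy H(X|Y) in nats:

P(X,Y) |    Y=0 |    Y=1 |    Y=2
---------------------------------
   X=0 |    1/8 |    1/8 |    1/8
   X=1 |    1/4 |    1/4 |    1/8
0.6507 nats

Using the chain rule: H(X|Y) = H(X,Y) - H(Y)

First, compute H(X,Y) = 1.7329 nats

Marginal P(Y) = (3/8, 3/8, 1/4)
H(Y) = 1.0822 nats

H(X|Y) = H(X,Y) - H(Y) = 1.7329 - 1.0822 = 0.6507 nats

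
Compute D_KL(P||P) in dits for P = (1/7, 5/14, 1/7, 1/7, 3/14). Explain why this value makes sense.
0.0000 dits

KL divergence satisfies the Gibbs inequality: D_KL(P||Q) ≥ 0 for all distributions P, Q.

D_KL(P||Q) = Σ p(x) log(p(x)/q(x))
Each term is p(x) × log_10(p(x)/p(x)) = p(x) × log_10(1) = 0, so the sum is 0.
D_KL(P||Q) = 0.0000 dits

When P = Q, the KL divergence is exactly 0, as there is no 'divergence' between identical distributions.

This non-negativity is a fundamental property: relative entropy cannot be negative because it measures how different Q is from P.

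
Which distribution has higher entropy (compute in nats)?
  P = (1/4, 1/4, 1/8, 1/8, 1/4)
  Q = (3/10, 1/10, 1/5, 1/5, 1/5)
P

Computing entropies in nats:
H(P) = 1.5596
H(Q) = 1.5571

Distribution P has higher entropy.

Intuition: The distribution closer to uniform (more spread out) has higher entropy.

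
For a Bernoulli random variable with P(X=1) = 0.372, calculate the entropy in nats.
0.6600 nats

The binary entropy function is:
H(p) = -p log(p) - (1-p) log(1-p)

H(0.372) = -0.372 × log_e(0.372) - 0.628 × log_e(0.628)
H(0.372) = 0.6600 nats

Note: Binary entropy is maximized at p=0.5 (H=1 bit) and minimized at p=0 or p=1 (H=0).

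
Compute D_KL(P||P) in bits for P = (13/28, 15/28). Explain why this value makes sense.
0.0000 bits

KL divergence satisfies the Gibbs inequality: D_KL(P||Q) ≥ 0 for all distributions P, Q.

D_KL(P||Q) = Σ p(x) log(p(x)/q(x))
Each term is p(x) × log_2(p(x)/p(x)) = p(x) × log_2(1) = 0, so the sum is 0.
D_KL(P||Q) = 0.0000 bits

When P = Q, the KL divergence is exactly 0, as there is no 'divergence' between identical distributions.

This non-negativity is a fundamental property: relative entropy cannot be negative because it measures how different Q is from P.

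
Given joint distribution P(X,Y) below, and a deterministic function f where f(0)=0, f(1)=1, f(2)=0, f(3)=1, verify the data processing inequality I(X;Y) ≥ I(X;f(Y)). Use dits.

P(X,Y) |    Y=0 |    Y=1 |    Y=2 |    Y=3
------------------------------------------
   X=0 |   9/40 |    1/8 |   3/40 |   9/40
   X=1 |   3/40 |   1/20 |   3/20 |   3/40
I(X;Y) = 0.0270, I(X;f(Y)) = 0.0066, inequality holds: 0.0270 ≥ 0.0066

Data Processing Inequality: For any Markov chain X → Y → Z, we have I(X;Y) ≥ I(X;Z).

Here Z = f(Y) is a deterministic function of Y, forming X → Y → Z.

Original I(X;Y) = 0.0270 dits

After applying f:
P(X,Z) where Z=f(Y):
- P(X,Z=0) = P(X,Y=0) + P(X,Y=2)
- P(X,Z=1) = P(X,Y=1) + P(X,Y=3)

I(X;Z) = I(X;f(Y)) = 0.0066 dits

Verification: 0.0270 ≥ 0.0066 ✓

Information cannot be created by processing; the function f can only lose information about X.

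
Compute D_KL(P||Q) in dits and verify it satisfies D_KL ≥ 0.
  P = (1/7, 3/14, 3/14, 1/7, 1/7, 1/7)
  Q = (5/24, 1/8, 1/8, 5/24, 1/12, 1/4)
0.0522 dits

KL divergence satisfies the Gibbs inequality: D_KL(P||Q) ≥ 0 for all distributions P, Q.

D_KL(P||Q) = Σ p(x) log(p(x)/q(x))
Term by term:
  x=0: 1/7 × log_10[(1/7)/(5/24)] = -0.0234
  x=1: 3/14 × log_10[(3/14)/(1/8)] = 0.0502
  x=2: 3/14 × log_10[(3/14)/(1/8)] = 0.0502
  x=3: 1/7 × log_10[(1/7)/(5/24)] = -0.0234
  x=4: 1/7 × log_10[(1/7)/(1/12)] = 0.0334
  x=5: 1/7 × log_10[(1/7)/(1/4)] = -0.0347
D_KL(P||Q) = 0.0522 dits

D_KL(P||Q) = 0.0522 ≥ 0 ✓

This non-negativity is a fundamental property: relative entropy cannot be negative because it measures how different Q is from P.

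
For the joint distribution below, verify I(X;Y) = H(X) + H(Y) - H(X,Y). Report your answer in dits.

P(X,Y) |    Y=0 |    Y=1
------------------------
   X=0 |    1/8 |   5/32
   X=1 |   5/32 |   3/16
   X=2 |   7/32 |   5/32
I(X;Y) = 0.0036 dits

Mutual information has multiple equivalent forms:
- I(X;Y) = H(X) - H(X|Y)
- I(X;Y) = H(Y) - H(Y|X)
- I(X;Y) = H(X) + H(Y) - H(X,Y)

Computing all quantities:
H(X) = 0.4741, H(Y) = 0.3010, H(X,Y) = 0.7715
H(X|Y) = 0.4705, H(Y|X) = 0.2974

Verification:
H(X) - H(X|Y) = 0.4741 - 0.4705 = 0.0036
H(Y) - H(Y|X) = 0.3010 - 0.2974 = 0.0036
H(X) + H(Y) - H(X,Y) = 0.4741 + 0.3010 - 0.7715 = 0.0036

All forms give I(X;Y) = 0.0036 dits. ✓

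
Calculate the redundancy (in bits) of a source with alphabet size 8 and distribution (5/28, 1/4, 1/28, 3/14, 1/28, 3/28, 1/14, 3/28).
0.2741 bits

Redundancy measures how far a source is from maximum entropy:
R = H_max - H(X)

Maximum entropy for 8 symbols: H_max = log_2(8) = 3.0000 bits
Actual entropy: H(X) = 2.7259 bits
Redundancy: R = 3.0000 - 2.7259 = 0.2741 bits

This redundancy represents potential for compression: the source could be compressed by 0.2741 bits per symbol.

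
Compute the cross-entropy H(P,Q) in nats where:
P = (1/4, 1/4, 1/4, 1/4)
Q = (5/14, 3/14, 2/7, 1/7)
1.4422 nats

Cross-entropy: H(P,Q) = -Σ p(x) log q(x)

Alternatively: H(P,Q) = H(P) + D_KL(P||Q)
H(P) = 1.3863 nats
D_KL(P||Q) = 0.0559 nats

H(P,Q) = 1.3863 + 0.0559 = 1.4422 nats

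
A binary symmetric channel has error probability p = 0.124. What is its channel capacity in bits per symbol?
0.4592 bits

For a binary symmetric channel (BSC) with error probability p:
Capacity C = 1 - H(p) bits per symbol

where H(p) = -p log₂(p) - (1-p) log₂(1-p) is the binary entropy function.

H(0.124) = 0.5408 bits
C = 1 - 0.5408 = 0.4592 bits per symbol

This means we can reliably transmit up to 0.4592 bits of information per channel use.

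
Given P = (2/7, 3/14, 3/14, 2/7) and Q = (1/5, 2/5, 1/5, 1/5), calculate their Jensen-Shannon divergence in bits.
0.0317 bits

Jensen-Shannon divergence is:
JSD(P||Q) = 0.5 × D_KL(P||M) + 0.5 × D_KL(Q||M)
where M = 0.5 × (P + Q) is the mixture distribution.

M = 0.5 × (2/7, 3/14, 3/14, 2/7) + 0.5 × (1/5, 2/5, 1/5, 1/5) = (0.242857, 0.307143, 0.207143, 0.242857)

D_KL(P||M) = 0.0332 bits
D_KL(Q||M) = 0.0303 bits

JSD(P||Q) = 0.5 × 0.0332 + 0.5 × 0.0303 = 0.0317 bits

Unlike KL divergence, JSD is symmetric and bounded: 0 ≤ JSD ≤ log(2).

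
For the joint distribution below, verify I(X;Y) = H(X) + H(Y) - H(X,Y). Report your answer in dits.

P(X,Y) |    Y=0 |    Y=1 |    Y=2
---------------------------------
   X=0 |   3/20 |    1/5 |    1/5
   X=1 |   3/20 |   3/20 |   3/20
I(X;Y) = 0.0009 dits

Mutual information has multiple equivalent forms:
- I(X;Y) = H(X) - H(X|Y)
- I(X;Y) = H(Y) - H(Y|X)
- I(X;Y) = H(X) + H(Y) - H(X,Y)

Computing all quantities:
H(X) = 0.2989, H(Y) = 0.4760, H(X,Y) = 0.7739
H(X|Y) = 0.2979, H(Y|X) = 0.4751

Verification:
H(X) - H(X|Y) = 0.2989 - 0.2979 = 0.0009
H(Y) - H(Y|X) = 0.4760 - 0.4751 = 0.0009
H(X) + H(Y) - H(X,Y) = 0.2989 + 0.4760 - 0.7739 = 0.0009

All forms give I(X;Y) = 0.0009 dits. ✓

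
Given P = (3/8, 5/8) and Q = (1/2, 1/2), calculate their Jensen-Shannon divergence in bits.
0.0115 bits

Jensen-Shannon divergence is:
JSD(P||Q) = 0.5 × D_KL(P||M) + 0.5 × D_KL(Q||M)
where M = 0.5 × (P + Q) is the mixture distribution.

M = 0.5 × (3/8, 5/8) + 0.5 × (1/2, 1/2) = (7/16, 9/16)

D_KL(P||M) = 0.0116 bits
D_KL(Q||M) = 0.0114 bits

JSD(P||Q) = 0.5 × 0.0116 + 0.5 × 0.0114 = 0.0115 bits

Unlike KL divergence, JSD is symmetric and bounded: 0 ≤ JSD ≤ log(2).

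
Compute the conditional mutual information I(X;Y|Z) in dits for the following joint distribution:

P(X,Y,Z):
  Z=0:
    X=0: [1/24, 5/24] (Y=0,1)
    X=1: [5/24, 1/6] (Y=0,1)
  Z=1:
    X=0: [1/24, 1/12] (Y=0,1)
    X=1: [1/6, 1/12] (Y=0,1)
0.0301 dits

Conditional mutual information: I(X;Y|Z) = H(X|Z) + H(Y|Z) - H(X,Y|Z)

H(Z) = 0.2873
H(X,Z) = 0.5737 → H(X|Z) = 0.2863
H(Y,Z) = 0.5819 → H(Y|Z) = 0.2946
H(X,Y,Z) = 0.8381 → H(X,Y|Z) = 0.5508

I(X;Y|Z) = 0.2863 + 0.2946 - 0.5508 = 0.0301 dits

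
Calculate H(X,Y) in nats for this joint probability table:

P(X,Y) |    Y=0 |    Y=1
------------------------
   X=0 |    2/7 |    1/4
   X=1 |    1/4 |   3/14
1.3812 nats

Joint entropy is H(X,Y) = -Σ_{x,y} p(x,y) log p(x,y).

Summing over all non-zero entries:
H(X,Y) = -[2/7·log_e(2/7) + 1/4·log_e(1/4) + 1/4·log_e(1/4) + 3/14·log_e(3/14)]
H(X,Y) = 1.3812 nats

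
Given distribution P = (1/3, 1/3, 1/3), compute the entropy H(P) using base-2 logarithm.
1.5850 bits

Shannon entropy is H(X) = -Σ p(x) log p(x).

For P = (1/3, 1/3, 1/3):
H = -1/3 × log_2(1/3) -1/3 × log_2(1/3) -1/3 × log_2(1/3)
H = 1.5850 bits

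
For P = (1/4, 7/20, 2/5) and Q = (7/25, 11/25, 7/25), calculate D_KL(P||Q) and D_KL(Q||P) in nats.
D_KL(P||Q) = 0.0342, D_KL(Q||P) = 0.0326

KL divergence is not symmetric: D_KL(P||Q) ≠ D_KL(Q||P) in general.

D_KL(P||Q) = 0.0342 nats
D_KL(Q||P) = 0.0326 nats

No, they are not equal!

This asymmetry is why KL divergence is not a true distance metric.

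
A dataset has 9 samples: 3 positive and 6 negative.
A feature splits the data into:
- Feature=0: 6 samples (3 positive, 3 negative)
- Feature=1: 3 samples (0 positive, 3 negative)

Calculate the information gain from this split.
0.2516 bits

Information Gain = H(Y) - H(Y|Feature)

Before split:
P(positive) = 3/9 = 0.3333
H(Y) = 0.9183 bits

After split:
Feature=0: H = 1.0000 bits (weight = 6/9)
Feature=1: H = 0.0000 bits (weight = 3/9)
H(Y|Feature) = (6/9)×1.0000 + (3/9)×0.0000 = 0.6667 bits

Information Gain = 0.9183 - 0.6667 = 0.2516 bits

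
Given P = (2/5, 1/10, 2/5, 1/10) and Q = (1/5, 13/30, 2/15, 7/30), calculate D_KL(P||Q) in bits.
0.7002 bits

KL divergence: D_KL(P||Q) = Σ p(x) log(p(x)/q(x))

Computing term by term:
  x=0: 2/5 × log_2[(2/5)/(1/5)] = 2/5 × 1.0000 = 0.4000
  x=1: 1/10 × log_2[(1/10)/(13/30)] = 1/10 × -2.1155 = -0.2115
  x=2: 2/5 × log_2[(2/5)/(2/15)] = 2/5 × 1.5850 = 0.6340
  x=3: 1/10 × log_2[(1/10)/(7/30)] = 1/10 × -1.2224 = -0.1222

D_KL(P||Q) = 0.7002 bits

Note: KL divergence is always non-negative and equals 0 iff P = Q.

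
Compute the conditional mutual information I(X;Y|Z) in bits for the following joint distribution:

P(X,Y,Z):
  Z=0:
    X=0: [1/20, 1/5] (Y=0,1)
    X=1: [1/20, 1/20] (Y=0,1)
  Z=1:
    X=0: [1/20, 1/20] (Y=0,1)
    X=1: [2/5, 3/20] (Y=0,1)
0.0355 bits

Conditional mutual information: I(X;Y|Z) = H(X|Z) + H(Y|Z) - H(X,Y|Z)

H(Z) = 0.9341
H(X,Z) = 1.6388 → H(X|Z) = 0.7047
H(Y,Z) = 1.8150 → H(Y|Z) = 0.8809
H(X,Y,Z) = 2.4842 → H(X,Y|Z) = 1.5501

I(X;Y|Z) = 0.7047 + 0.8809 - 1.5501 = 0.0355 bits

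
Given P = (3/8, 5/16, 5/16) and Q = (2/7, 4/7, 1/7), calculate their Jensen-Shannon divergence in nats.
0.0385 nats

Jensen-Shannon divergence is:
JSD(P||Q) = 0.5 × D_KL(P||M) + 0.5 × D_KL(Q||M)
where M = 0.5 × (P + Q) is the mixture distribution.

M = 0.5 × (3/8, 5/16, 5/16) + 0.5 × (2/7, 4/7, 1/7) = (0.330357, 0.441964, 0.227679)

D_KL(P||M) = 0.0382 nats
D_KL(Q||M) = 0.0387 nats

JSD(P||Q) = 0.5 × 0.0382 + 0.5 × 0.0387 = 0.0385 nats

Unlike KL divergence, JSD is symmetric and bounded: 0 ≤ JSD ≤ log(2).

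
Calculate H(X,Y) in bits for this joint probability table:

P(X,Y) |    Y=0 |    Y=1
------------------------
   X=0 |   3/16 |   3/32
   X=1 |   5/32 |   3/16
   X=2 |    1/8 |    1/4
2.5192 bits

Joint entropy is H(X,Y) = -Σ_{x,y} p(x,y) log p(x,y).

Summing over all non-zero entries:
H(X,Y) = -[3/16·log_2(3/16) + 3/32·log_2(3/32) + 5/32·log_2(5/32) + 3/16·log_2(3/16) + 1/8·log_2(1/8) + 1/4·log_2(1/4)]
H(X,Y) = 2.5192 bits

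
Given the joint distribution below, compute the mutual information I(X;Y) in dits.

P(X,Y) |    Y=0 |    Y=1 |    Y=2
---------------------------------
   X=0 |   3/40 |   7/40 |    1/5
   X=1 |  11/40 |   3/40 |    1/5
0.0331 dits

Mutual information: I(X;Y) = H(X) + H(Y) - H(X,Y)

Marginals:
P(X) = (9/20, 11/20), H(X) = 0.2989 dits
P(Y) = (7/20, 1/4, 2/5), H(Y) = 0.4693 dits

Joint entropy: H(X,Y) = 0.7350 dits

I(X;Y) = 0.2989 + 0.4693 - 0.7350 = 0.0331 dits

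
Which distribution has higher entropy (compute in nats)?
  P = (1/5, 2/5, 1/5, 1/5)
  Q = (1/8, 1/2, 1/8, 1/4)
P

Computing entropies in nats:
H(P) = 1.3322
H(Q) = 1.2130

Distribution P has higher entropy.

Intuition: The distribution closer to uniform (more spread out) has higher entropy.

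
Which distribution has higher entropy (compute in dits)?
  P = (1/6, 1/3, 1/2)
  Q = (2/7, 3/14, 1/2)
Q

Computing entropies in dits:
H(P) = 0.4392
H(Q) = 0.4493

Distribution Q has higher entropy.

Intuition: The distribution closer to uniform (more spread out) has higher entropy.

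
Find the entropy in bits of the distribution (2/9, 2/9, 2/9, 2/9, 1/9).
2.2810 bits

Shannon entropy is H(X) = -Σ p(x) log p(x).

For P = (2/9, 2/9, 2/9, 2/9, 1/9):
H = -2/9 × log_2(2/9) -2/9 × log_2(2/9) -2/9 × log_2(2/9) -2/9 × log_2(2/9) -1/9 × log_2(1/9)
H = 2.2810 bits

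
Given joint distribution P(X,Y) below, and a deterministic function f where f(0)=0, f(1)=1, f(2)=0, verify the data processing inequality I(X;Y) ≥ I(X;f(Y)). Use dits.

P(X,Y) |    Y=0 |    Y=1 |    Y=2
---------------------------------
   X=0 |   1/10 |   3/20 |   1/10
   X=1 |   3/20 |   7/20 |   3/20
I(X;Y) = 0.0024, I(X;f(Y)) = 0.0024, inequality holds: 0.0024 ≥ 0.0024

Data Processing Inequality: For any Markov chain X → Y → Z, we have I(X;Y) ≥ I(X;Z).

Here Z = f(Y) is a deterministic function of Y, forming X → Y → Z.

Original I(X;Y) = 0.0024 dits

After applying f:
P(X,Z) where Z=f(Y):
- P(X,Z=0) = P(X,Y=0) + P(X,Y=2)
- P(X,Z=1) = P(X,Y=1)

I(X;Z) = I(X;f(Y)) = 0.0024 dits

Verification: 0.0024 ≥ 0.0024 ✓

Information cannot be created by processing; the function f can only lose information about X.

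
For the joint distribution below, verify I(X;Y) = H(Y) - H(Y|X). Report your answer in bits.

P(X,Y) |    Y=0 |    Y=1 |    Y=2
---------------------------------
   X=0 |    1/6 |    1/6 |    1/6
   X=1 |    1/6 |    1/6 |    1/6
I(X;Y) = 0.0000 bits

Mutual information has multiple equivalent forms:
- I(X;Y) = H(X) - H(X|Y)
- I(X;Y) = H(Y) - H(Y|X)
- I(X;Y) = H(X) + H(Y) - H(X,Y)

Computing all quantities:
H(X) = 1.0000, H(Y) = 1.5850, H(X,Y) = 2.5850
H(X|Y) = 1.0000, H(Y|X) = 1.5850

Verification:
H(X) - H(X|Y) = 1.0000 - 1.0000 = 0.0000
H(Y) - H(Y|X) = 1.5850 - 1.5850 = 0.0000
H(X) + H(Y) - H(X,Y) = 1.0000 + 1.5850 - 2.5850 = 0.0000

All forms give I(X;Y) = 0.0000 bits. ✓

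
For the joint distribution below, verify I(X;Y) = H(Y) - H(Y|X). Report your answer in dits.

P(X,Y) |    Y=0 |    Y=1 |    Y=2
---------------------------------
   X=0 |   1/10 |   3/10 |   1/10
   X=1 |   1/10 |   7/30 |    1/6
I(X;Y) = 0.0055 dits

Mutual information has multiple equivalent forms:
- I(X;Y) = H(X) - H(X|Y)
- I(X;Y) = H(Y) - H(Y|X)
- I(X;Y) = H(X) + H(Y) - H(X,Y)

Computing all quantities:
H(X) = 0.3010, H(Y) = 0.4385, H(X,Y) = 0.7340
H(X|Y) = 0.2956, H(Y|X) = 0.4330

Verification:
H(X) - H(X|Y) = 0.3010 - 0.2956 = 0.0055
H(Y) - H(Y|X) = 0.4385 - 0.4330 = 0.0055
H(X) + H(Y) - H(X,Y) = 0.3010 + 0.4385 - 0.7340 = 0.0055

All forms give I(X;Y) = 0.0055 dits. ✓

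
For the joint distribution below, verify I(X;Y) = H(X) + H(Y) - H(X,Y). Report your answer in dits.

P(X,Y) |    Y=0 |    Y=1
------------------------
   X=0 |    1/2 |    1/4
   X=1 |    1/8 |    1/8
I(X;Y) = 0.0047 dits

Mutual information has multiple equivalent forms:
- I(X;Y) = H(X) - H(X|Y)
- I(X;Y) = H(Y) - H(Y|X)
- I(X;Y) = H(X) + H(Y) - H(X,Y)

Computing all quantities:
H(X) = 0.2442, H(Y) = 0.2873, H(X,Y) = 0.5268
H(X|Y) = 0.2395, H(Y|X) = 0.2826

Verification:
H(X) - H(X|Y) = 0.2442 - 0.2395 = 0.0047
H(Y) - H(Y|X) = 0.2873 - 0.2826 = 0.0047
H(X) + H(Y) - H(X,Y) = 0.2442 + 0.2873 - 0.5268 = 0.0047

All forms give I(X;Y) = 0.0047 dits. ✓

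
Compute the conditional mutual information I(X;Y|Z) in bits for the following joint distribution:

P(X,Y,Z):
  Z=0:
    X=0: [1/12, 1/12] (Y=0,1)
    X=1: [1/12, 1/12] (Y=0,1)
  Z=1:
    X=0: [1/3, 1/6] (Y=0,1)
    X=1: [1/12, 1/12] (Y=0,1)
0.0105 bits

Conditional mutual information: I(X;Y|Z) = H(X|Z) + H(Y|Z) - H(X,Y|Z)

H(Z) = 0.9183
H(X,Z) = 1.7925 → H(X|Z) = 0.8742
H(Y,Z) = 1.8879 → H(Y|Z) = 0.9696
H(X,Y,Z) = 2.7516 → H(X,Y|Z) = 1.8333

I(X;Y|Z) = 0.8742 + 0.9696 - 1.8333 = 0.0105 bits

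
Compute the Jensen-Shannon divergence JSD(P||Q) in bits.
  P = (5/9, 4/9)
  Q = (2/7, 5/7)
0.0547 bits

Jensen-Shannon divergence is:
JSD(P||Q) = 0.5 × D_KL(P||M) + 0.5 × D_KL(Q||M)
where M = 0.5 × (P + Q) is the mixture distribution.

M = 0.5 × (5/9, 4/9) + 0.5 × (2/7, 5/7) = (0.420635, 0.579365)

D_KL(P||M) = 0.0530 bits
D_KL(Q||M) = 0.0563 bits

JSD(P||Q) = 0.5 × 0.0530 + 0.5 × 0.0563 = 0.0547 bits

Unlike KL divergence, JSD is symmetric and bounded: 0 ≤ JSD ≤ log(2).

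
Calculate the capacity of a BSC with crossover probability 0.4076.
0.0248 bits

For a binary symmetric channel (BSC) with error probability p:
Capacity C = 1 - H(p) bits per symbol

where H(p) = -p log₂(p) - (1-p) log₂(1-p) is the binary entropy function.

H(0.4076) = 0.9752 bits
C = 1 - 0.9752 = 0.0248 bits per symbol

This means we can reliably transmit up to 0.0248 bits of information per channel use.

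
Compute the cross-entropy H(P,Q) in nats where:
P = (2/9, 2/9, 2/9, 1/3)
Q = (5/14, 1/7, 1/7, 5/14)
1.4369 nats

Cross-entropy: H(P,Q) = -Σ p(x) log q(x)

Alternatively: H(P,Q) = H(P) + D_KL(P||Q)
H(P) = 1.3689 nats
D_KL(P||Q) = 0.0679 nats

H(P,Q) = 1.3689 + 0.0679 = 1.4369 nats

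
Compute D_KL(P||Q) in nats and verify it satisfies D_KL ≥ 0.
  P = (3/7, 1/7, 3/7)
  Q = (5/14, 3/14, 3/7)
0.0202 nats

KL divergence satisfies the Gibbs inequality: D_KL(P||Q) ≥ 0 for all distributions P, Q.

D_KL(P||Q) = Σ p(x) log(p(x)/q(x))
Term by term:
  x=0: 3/7 × log_e[(3/7)/(5/14)] = 0.0781
  x=1: 1/7 × log_e[(1/7)/(3/14)] = -0.0579
  x=2: 3/7 × log_e[(3/7)/(3/7)] = 0.0000
D_KL(P||Q) = 0.0202 nats

D_KL(P||Q) = 0.0202 ≥ 0 ✓

This non-negativity is a fundamental property: relative entropy cannot be negative because it measures how different Q is from P.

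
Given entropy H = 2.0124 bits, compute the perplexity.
4.0345

Perplexity is 2^H (or exp(H) for natural log).

H = 2.0124 bits
Perplexity = 2^2.0124 = 4.0345

Interpretation: The model's uncertainty is equivalent to choosing uniformly among 4.0 options.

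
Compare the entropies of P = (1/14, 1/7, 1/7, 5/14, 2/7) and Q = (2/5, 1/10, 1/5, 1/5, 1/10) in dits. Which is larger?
Q

Computing entropies in dits:
H(P) = 0.6385
H(Q) = 0.6388

Distribution Q has higher entropy.

Intuition: The distribution closer to uniform (more spread out) has higher entropy.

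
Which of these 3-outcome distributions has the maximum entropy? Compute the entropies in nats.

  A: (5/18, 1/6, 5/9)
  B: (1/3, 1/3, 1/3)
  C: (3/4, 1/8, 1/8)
B

For a discrete distribution over n outcomes, entropy is maximized by the uniform distribution.

Computing entropies:
H(A) = 0.9810 nats
H(B) = 1.0986 nats
H(C) = 0.7356 nats

The uniform distribution (where all probabilities equal 1/3) achieves the maximum entropy of log_e(3) = 1.0986 nats.

Distribution B has the highest entropy.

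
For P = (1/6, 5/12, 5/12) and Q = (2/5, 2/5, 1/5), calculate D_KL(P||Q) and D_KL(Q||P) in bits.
D_KL(P||Q) = 0.2552, D_KL(Q||P) = 0.2699

KL divergence is not symmetric: D_KL(P||Q) ≠ D_KL(Q||P) in general.

D_KL(P||Q) = 0.2552 bits
D_KL(Q||P) = 0.2699 bits

No, they are not equal!

This asymmetry is why KL divergence is not a true distance metric.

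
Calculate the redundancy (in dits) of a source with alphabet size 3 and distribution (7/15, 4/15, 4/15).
0.0165 dits

Redundancy measures how far a source is from maximum entropy:
R = H_max - H(X)

Maximum entropy for 3 symbols: H_max = log_10(3) = 0.4771 dits
Actual entropy: H(X) = 0.4606 dits
Redundancy: R = 0.4771 - 0.4606 = 0.0165 dits

This redundancy represents potential for compression: the source could be compressed by 0.0165 dits per symbol.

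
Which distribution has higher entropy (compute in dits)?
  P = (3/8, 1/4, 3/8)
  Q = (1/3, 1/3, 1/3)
Q

Computing entropies in dits:
H(P) = 0.4700
H(Q) = 0.4771

Distribution Q has higher entropy.

Intuition: The distribution closer to uniform (more spread out) has higher entropy.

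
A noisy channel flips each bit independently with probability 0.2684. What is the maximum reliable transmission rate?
0.1608 bits

For a binary symmetric channel (BSC) with error probability p:
Capacity C = 1 - H(p) bits per symbol

where H(p) = -p log₂(p) - (1-p) log₂(1-p) is the binary entropy function.

H(0.2684) = 0.8392 bits
C = 1 - 0.8392 = 0.1608 bits per symbol

This means we can reliably transmit up to 0.1608 bits of information per channel use.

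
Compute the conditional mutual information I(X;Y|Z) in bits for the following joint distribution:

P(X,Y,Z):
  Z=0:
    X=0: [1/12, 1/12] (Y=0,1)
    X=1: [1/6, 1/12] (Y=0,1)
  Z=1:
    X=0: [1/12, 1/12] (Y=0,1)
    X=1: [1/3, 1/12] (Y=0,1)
0.0443 bits

Conditional mutual information: I(X;Y|Z) = H(X|Z) + H(Y|Z) - H(X,Y|Z)

H(Z) = 0.9799
H(X,Z) = 1.8879 → H(X|Z) = 0.9080
H(Y,Z) = 1.8879 → H(Y|Z) = 0.9080
H(X,Y,Z) = 2.7516 → H(X,Y|Z) = 1.7718

I(X;Y|Z) = 0.9080 + 0.9080 - 1.7718 = 0.0443 bits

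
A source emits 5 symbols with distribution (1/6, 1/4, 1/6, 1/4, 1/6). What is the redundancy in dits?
0.0089 dits

Redundancy measures how far a source is from maximum entropy:
R = H_max - H(X)

Maximum entropy for 5 symbols: H_max = log_10(5) = 0.6990 dits
Actual entropy: H(X) = 0.6901 dits
Redundancy: R = 0.6990 - 0.6901 = 0.0089 dits

This redundancy represents potential for compression: the source could be compressed by 0.0089 dits per symbol.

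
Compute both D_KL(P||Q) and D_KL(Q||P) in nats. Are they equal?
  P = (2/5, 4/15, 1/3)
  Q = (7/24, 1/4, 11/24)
D_KL(P||Q) = 0.0374, D_KL(Q||P) = 0.0377

KL divergence is not symmetric: D_KL(P||Q) ≠ D_KL(Q||P) in general.

D_KL(P||Q) = 0.0374 nats
D_KL(Q||P) = 0.0377 nats

No, they are not equal!

This asymmetry is why KL divergence is not a true distance metric.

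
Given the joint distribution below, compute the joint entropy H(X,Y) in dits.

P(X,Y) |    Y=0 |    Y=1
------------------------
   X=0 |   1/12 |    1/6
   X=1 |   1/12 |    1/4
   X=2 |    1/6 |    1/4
0.7403 dits

Joint entropy is H(X,Y) = -Σ_{x,y} p(x,y) log p(x,y).

Summing over all non-zero entries:
H(X,Y) = -[1/12·log_10(1/12) + 1/6·log_10(1/6) + 1/12·log_10(1/12) + 1/4·log_10(1/4) + 1/6·log_10(1/6) + 1/4·log_10(1/4)]
H(X,Y) = 0.7403 dits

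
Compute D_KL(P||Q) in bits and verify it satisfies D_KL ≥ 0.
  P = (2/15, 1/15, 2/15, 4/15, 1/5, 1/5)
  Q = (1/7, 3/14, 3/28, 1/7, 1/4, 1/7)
0.1893 bits

KL divergence satisfies the Gibbs inequality: D_KL(P||Q) ≥ 0 for all distributions P, Q.

D_KL(P||Q) = Σ p(x) log(p(x)/q(x))
Term by term:
  x=0: 2/15 × log_2[(2/15)/(1/7)] = -0.0133
  x=1: 1/15 × log_2[(1/15)/(3/14)] = -0.1123
  x=2: 2/15 × log_2[(2/15)/(3/28)] = 0.0421
  x=3: 4/15 × log_2[(4/15)/(1/7)] = 0.2401
  x=4: 1/5 × log_2[(1/5)/(1/4)] = -0.0644
  x=5: 1/5 × log_2[(1/5)/(1/7)] = 0.0971
D_KL(P||Q) = 0.1893 bits

D_KL(P||Q) = 0.1893 ≥ 0 ✓

This non-negativity is a fundamental property: relative entropy cannot be negative because it measures how different Q is from P.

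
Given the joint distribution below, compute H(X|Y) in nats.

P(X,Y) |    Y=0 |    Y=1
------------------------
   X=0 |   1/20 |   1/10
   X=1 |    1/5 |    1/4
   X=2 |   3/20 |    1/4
1.0066 nats

Using the chain rule: H(X|Y) = H(X,Y) - H(Y)

First, compute H(X,Y) = 1.6796 nats

Marginal P(Y) = (2/5, 3/5)
H(Y) = 0.6730 nats

H(X|Y) = H(X,Y) - H(Y) = 1.6796 - 0.6730 = 1.0066 nats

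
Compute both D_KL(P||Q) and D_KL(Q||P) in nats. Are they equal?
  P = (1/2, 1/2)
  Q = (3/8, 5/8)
D_KL(P||Q) = 0.0323, D_KL(Q||P) = 0.0316

KL divergence is not symmetric: D_KL(P||Q) ≠ D_KL(Q||P) in general.

D_KL(P||Q) = 0.0323 nats
D_KL(Q||P) = 0.0316 nats

No, they are not equal!

This asymmetry is why KL divergence is not a true distance metric.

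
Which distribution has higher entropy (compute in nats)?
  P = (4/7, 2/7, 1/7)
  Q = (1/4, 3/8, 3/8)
Q

Computing entropies in nats:
H(P) = 0.9557
H(Q) = 1.0822

Distribution Q has higher entropy.

Intuition: The distribution closer to uniform (more spread out) has higher entropy.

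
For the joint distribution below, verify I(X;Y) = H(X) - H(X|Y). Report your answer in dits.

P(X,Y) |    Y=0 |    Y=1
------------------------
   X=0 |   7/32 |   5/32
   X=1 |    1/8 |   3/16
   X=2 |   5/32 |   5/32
I(X;Y) = 0.0050 dits

Mutual information has multiple equivalent forms:
- I(X;Y) = H(X) - H(X|Y)
- I(X;Y) = H(Y) - H(Y|X)
- I(X;Y) = H(X) + H(Y) - H(X,Y)

Computing all quantities:
H(X) = 0.4755, H(Y) = 0.3010, H(X,Y) = 0.7715
H(X|Y) = 0.4705, H(Y|X) = 0.2960

Verification:
H(X) - H(X|Y) = 0.4755 - 0.4705 = 0.0050
H(Y) - H(Y|X) = 0.3010 - 0.2960 = 0.0050
H(X) + H(Y) - H(X,Y) = 0.4755 + 0.3010 - 0.7715 = 0.0050

All forms give I(X;Y) = 0.0050 dits. ✓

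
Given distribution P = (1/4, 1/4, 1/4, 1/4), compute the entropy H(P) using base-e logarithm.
1.3863 nats

Shannon entropy is H(X) = -Σ p(x) log p(x).

For P = (1/4, 1/4, 1/4, 1/4):
H = -1/4 × log_e(1/4) -1/4 × log_e(1/4) -1/4 × log_e(1/4) -1/4 × log_e(1/4)
H = 1.3863 nats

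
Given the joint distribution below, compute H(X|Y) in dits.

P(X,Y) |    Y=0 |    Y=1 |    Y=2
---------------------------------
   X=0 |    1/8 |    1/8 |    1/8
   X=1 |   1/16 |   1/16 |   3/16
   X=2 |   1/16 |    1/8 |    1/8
0.4611 dits

Using the chain rule: H(X|Y) = H(X,Y) - H(Y)

First, compute H(X,Y) = 0.9265 dits

Marginal P(Y) = (1/4, 5/16, 7/16)
H(Y) = 0.4654 dits

H(X|Y) = H(X,Y) - H(Y) = 0.9265 - 0.4654 = 0.4611 dits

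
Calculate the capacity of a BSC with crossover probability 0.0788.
0.6021 bits

For a binary symmetric channel (BSC) with error probability p:
Capacity C = 1 - H(p) bits per symbol

where H(p) = -p log₂(p) - (1-p) log₂(1-p) is the binary entropy function.

H(0.0788) = 0.3979 bits
C = 1 - 0.3979 = 0.6021 bits per symbol

This means we can reliably transmit up to 0.6021 bits of information per channel use.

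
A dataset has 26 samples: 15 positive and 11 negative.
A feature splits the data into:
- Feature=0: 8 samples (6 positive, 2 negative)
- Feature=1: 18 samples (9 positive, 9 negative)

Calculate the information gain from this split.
0.0409 bits

Information Gain = H(Y) - H(Y|Feature)

Before split:
P(positive) = 15/26 = 0.5769
H(Y) = 0.9829 bits

After split:
Feature=0: H = 0.8113 bits (weight = 8/26)
Feature=1: H = 1.0000 bits (weight = 18/26)
H(Y|Feature) = (8/26)×0.8113 + (18/26)×1.0000 = 0.9419 bits

Information Gain = 0.9829 - 0.9419 = 0.0409 bits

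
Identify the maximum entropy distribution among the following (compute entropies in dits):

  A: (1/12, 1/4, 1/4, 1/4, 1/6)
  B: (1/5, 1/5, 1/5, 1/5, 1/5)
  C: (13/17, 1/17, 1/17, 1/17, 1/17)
B

For a discrete distribution over n outcomes, entropy is maximized by the uniform distribution.

Computing entropies:
H(A) = 0.6712 dits
H(B) = 0.6990 dits
H(C) = 0.3786 dits

The uniform distribution (where all probabilities equal 1/5) achieves the maximum entropy of log_10(5) = 0.6990 dits.

Distribution B has the highest entropy.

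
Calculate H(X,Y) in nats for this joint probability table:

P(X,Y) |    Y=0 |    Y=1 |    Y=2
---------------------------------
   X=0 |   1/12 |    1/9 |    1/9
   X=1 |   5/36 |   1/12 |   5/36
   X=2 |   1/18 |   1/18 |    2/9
2.1062 nats

Joint entropy is H(X,Y) = -Σ_{x,y} p(x,y) log p(x,y).

Summing over all non-zero entries:
H(X,Y) = -[1/12·log_e(1/12) + 1/9·log_e(1/9) + 1/9·log_e(1/9) + 5/36·log_e(5/36) + 1/12·log_e(1/12) + 5/36·log_e(5/36) + 1/18·log_e(1/18) + 1/18·log_e(1/18) + 2/9·log_e(2/9)]
H(X,Y) = 2.1062 nats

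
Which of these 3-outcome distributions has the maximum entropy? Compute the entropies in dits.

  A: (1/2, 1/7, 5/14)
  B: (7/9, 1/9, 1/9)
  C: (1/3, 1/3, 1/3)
C

For a discrete distribution over n outcomes, entropy is maximized by the uniform distribution.

Computing entropies:
H(A) = 0.4309 dits
H(B) = 0.2969 dits
H(C) = 0.4771 dits

The uniform distribution (where all probabilities equal 1/3) achieves the maximum entropy of log_10(3) = 0.4771 dits.

Distribution C has the highest entropy.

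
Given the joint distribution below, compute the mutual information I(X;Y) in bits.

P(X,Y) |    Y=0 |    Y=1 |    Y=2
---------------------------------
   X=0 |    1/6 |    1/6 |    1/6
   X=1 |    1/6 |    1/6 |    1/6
0.0000 bits

Mutual information: I(X;Y) = H(X) + H(Y) - H(X,Y)

Marginals:
P(X) = (1/2, 1/2), H(X) = 1.0000 bits
P(Y) = (1/3, 1/3, 1/3), H(Y) = 1.5850 bits

Joint entropy: H(X,Y) = 2.5850 bits

I(X;Y) = 1.0000 + 1.5850 - 2.5850 = 0.0000 bits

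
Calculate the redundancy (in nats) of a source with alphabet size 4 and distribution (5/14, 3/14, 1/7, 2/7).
0.0526 nats

Redundancy measures how far a source is from maximum entropy:
R = H_max - H(X)

Maximum entropy for 4 symbols: H_max = log_e(4) = 1.3863 nats
Actual entropy: H(X) = 1.3337 nats
Redundancy: R = 1.3863 - 1.3337 = 0.0526 nats

This redundancy represents potential for compression: the source could be compressed by 0.0526 nats per symbol.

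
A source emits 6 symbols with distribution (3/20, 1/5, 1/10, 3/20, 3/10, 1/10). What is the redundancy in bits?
0.1140 bits

Redundancy measures how far a source is from maximum entropy:
R = H_max - H(X)

Maximum entropy for 6 symbols: H_max = log_2(6) = 2.5850 bits
Actual entropy: H(X) = 2.4710 bits
Redundancy: R = 2.5850 - 2.4710 = 0.1140 bits

This redundancy represents potential for compression: the source could be compressed by 0.1140 bits per symbol.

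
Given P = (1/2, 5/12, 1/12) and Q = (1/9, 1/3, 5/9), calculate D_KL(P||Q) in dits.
0.2983 dits

KL divergence: D_KL(P||Q) = Σ p(x) log(p(x)/q(x))

Computing term by term:
  x=0: 1/2 × log_10[(1/2)/(1/9)] = 1/2 × 0.6532 = 0.3266
  x=1: 5/12 × log_10[(5/12)/(1/3)] = 5/12 × 0.0969 = 0.0404
  x=2: 1/12 × log_10[(1/12)/(5/9)] = 1/12 × -0.8239 = -0.0687

D_KL(P||Q) = 0.2983 dits

Note: KL divergence is always non-negative and equals 0 iff P = Q.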